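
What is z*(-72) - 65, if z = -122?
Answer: 8719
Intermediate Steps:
z*(-72) - 65 = -122*(-72) - 65 = 8784 - 65 = 8719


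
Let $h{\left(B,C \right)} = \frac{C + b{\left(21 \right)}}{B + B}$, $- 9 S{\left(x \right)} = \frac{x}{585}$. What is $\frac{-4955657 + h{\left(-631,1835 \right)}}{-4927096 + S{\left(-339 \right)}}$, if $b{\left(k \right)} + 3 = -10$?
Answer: $\frac{5487920938890}{5456290674577} \approx 1.0058$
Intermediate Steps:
$S{\left(x \right)} = - \frac{x}{5265}$ ($S{\left(x \right)} = - \frac{x \frac{1}{585}}{9} = - \frac{\frac{1}{585} x}{9} = - \frac{x}{5265}$)
$b{\left(k \right)} = -13$ ($b{\left(k \right)} = -3 - 10 = -13$)
$h{\left(B,C \right)} = \frac{-13 + C}{2 B}$ ($h{\left(B,C \right)} = \frac{C - 13}{B + B} = \frac{-13 + C}{2 B}$)
$\frac{-4955657 + h{\left(-631,1835 \right)}}{-4927096 + S{\left(-339 \right)}} = \frac{-4955657 + \frac{-13 + 1835}{2 \left(-631\right)}}{-4927096 - - \frac{113}{1755}} = \frac{-4955657 + \frac{1}{2} \left(- \frac{1}{631}\right) 1822}{-4927096 + \frac{113}{1755}} = \frac{-4955657 - \frac{911}{631}}{- \frac{8647053367}{1755}} = \left(- \frac{3127020478}{631}\right) \left(- \frac{1755}{8647053367}\right) = \frac{5487920938890}{5456290674577}$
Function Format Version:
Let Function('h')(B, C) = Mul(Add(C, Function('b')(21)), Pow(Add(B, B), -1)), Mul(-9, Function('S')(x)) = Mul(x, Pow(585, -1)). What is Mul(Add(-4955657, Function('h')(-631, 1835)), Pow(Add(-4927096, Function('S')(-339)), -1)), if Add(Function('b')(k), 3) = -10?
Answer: Rational(5487920938890, 5456290674577) ≈ 1.0058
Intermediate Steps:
Function('S')(x) = Mul(Rational(-1, 5265), x) (Function('S')(x) = Mul(Rational(-1, 9), Mul(x, Pow(585, -1))) = Mul(Rational(-1, 9), Mul(x, Rational(1, 585))) = Mul(Rational(-1, 9), Mul(Rational(1, 585), x)) = Mul(Rational(-1, 5265), x))
Function('b')(k) = -13 (Function('b')(k) = Add(-3, -10) = -13)
Function('h')(B, C) = Mul(Rational(1, 2), Pow(B, -1), Add(-13, C)) (Function('h')(B, C) = Mul(Add(C, -13), Pow(Add(B, B), -1)) = Mul(Add(-13, C), Pow(Mul(2, B), -1)) = Mul(Add(-13, C), Mul(Rational(1, 2), Pow(B, -1))) = Mul(Rational(1, 2), Pow(B, -1), Add(-13, C)))
Mul(Add(-4955657, Function('h')(-631, 1835)), Pow(Add(-4927096, Function('S')(-339)), -1)) = Mul(Add(-4955657, Mul(Rational(1, 2), Pow(-631, -1), Add(-13, 1835))), Pow(Add(-4927096, Mul(Rational(-1, 5265), -339)), -1)) = Mul(Add(-4955657, Mul(Rational(1, 2), Rational(-1, 631), 1822)), Pow(Add(-4927096, Rational(113, 1755)), -1)) = Mul(Add(-4955657, Rational(-911, 631)), Pow(Rational(-8647053367, 1755), -1)) = Mul(Rational(-3127020478, 631), Rational(-1755, 8647053367)) = Rational(5487920938890, 5456290674577)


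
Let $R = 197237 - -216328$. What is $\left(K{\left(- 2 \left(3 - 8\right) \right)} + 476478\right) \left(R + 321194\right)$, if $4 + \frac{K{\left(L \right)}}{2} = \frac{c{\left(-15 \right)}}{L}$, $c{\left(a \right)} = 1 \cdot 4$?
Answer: $\frac{1750456042686}{5} \approx 3.5009 \cdot 10^{11}$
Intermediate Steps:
$R = 413565$ ($R = 197237 + 216328 = 413565$)
$c{\left(a \right)} = 4$
$K{\left(L \right)} = -8 + \frac{8}{L}$ ($K{\left(L \right)} = -8 + 2 \frac{4}{L} = -8 + \frac{8}{L}$)
$\left(K{\left(- 2 \left(3 - 8\right) \right)} + 476478\right) \left(R + 321194\right) = \left(\left(-8 + \frac{8}{\left(-2\right) \left(3 - 8\right)}\right) + 476478\right) \left(413565 + 321194\right) = \left(\left(-8 + \frac{8}{\left(-2\right) \left(-5\right)}\right) + 476478\right) 734759 = \left(\left(-8 + \frac{8}{10}\right) + 476478\right) 734759 = \left(\left(-8 + 8 \cdot \frac{1}{10}\right) + 476478\right) 734759 = \left(\left(-8 + \frac{4}{5}\right) + 476478\right) 734759 = \left(- \frac{36}{5} + 476478\right) 734759 = \frac{2382354}{5} \cdot 734759 = \frac{1750456042686}{5}$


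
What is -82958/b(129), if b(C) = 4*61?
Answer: -41479/122 ≈ -339.99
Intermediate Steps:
b(C) = 244
-82958/b(129) = -82958/244 = -82958*1/244 = -41479/122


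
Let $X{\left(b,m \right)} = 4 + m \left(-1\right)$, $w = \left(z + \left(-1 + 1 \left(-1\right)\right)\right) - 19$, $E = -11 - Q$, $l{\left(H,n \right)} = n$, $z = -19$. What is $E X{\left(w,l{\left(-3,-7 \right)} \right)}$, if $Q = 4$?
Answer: $-165$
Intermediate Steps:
$E = -15$ ($E = -11 - 4 = -15$)
$w = -40$ ($w = \left(-19 + \left(-1 + 1 \left(-1\right)\right)\right) - 19 = \left(-19 - 2\right) - 19 = -21 - 19 = -40$)
$X{\left(b,m \right)} = 4 - m$
$E X{\left(w,l{\left(-3,-7 \right)} \right)} = - 15 \left(4 - -7\right) = - 15 \left(4 + 7\right) = \left(-15\right) 11 = -165$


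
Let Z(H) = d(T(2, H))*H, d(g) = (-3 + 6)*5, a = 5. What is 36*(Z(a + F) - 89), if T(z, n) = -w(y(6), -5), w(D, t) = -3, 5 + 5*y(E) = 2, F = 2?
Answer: 576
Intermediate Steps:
y(E) = -⅗ (y(E) = -1 + (⅕)*2 = -1 + ⅖ = -⅗)
T(z, n) = 3 (T(z, n) = -1*(-3) = 3)
d(g) = 15 (d(g) = 3*5 = 15)
Z(H) = 15*H
36*(Z(a + F) - 89) = 36*(15*(5 + 2) - 89) = 36*(15*7 - 89) = 36*(105 - 89) = 36*16 = 576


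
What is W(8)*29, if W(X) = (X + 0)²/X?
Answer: 232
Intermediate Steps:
W(X) = X (W(X) = X²/X = X)
W(8)*29 = 8*29 = 232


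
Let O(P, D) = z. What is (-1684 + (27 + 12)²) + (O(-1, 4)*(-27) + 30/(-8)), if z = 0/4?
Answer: -667/4 ≈ -166.75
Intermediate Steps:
z = 0 (z = 0*(¼) = 0)
O(P, D) = 0
(-1684 + (27 + 12)²) + (O(-1, 4)*(-27) + 30/(-8)) = (-1684 + (27 + 12)²) + (0*(-27) + 30/(-8)) = (-1684 + 39²) + (0 + 30*(-⅛)) = (-1684 + 1521) + (0 - 15/4) = -163 - 15/4 = -667/4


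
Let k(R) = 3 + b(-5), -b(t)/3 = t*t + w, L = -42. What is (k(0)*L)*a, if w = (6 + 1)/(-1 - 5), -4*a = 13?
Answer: -37401/4 ≈ -9350.3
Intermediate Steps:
a = -13/4 (a = -¼*13 = -13/4 ≈ -3.2500)
w = -7/6 (w = 7/(-6) = 7*(-⅙) = -7/6 ≈ -1.1667)
b(t) = 7/2 - 3*t² (b(t) = -3*(t*t - 7/6) = -3*(t² - 7/6) = -3*(-7/6 + t²) = 7/2 - 3*t²)
k(R) = -137/2 (k(R) = 3 + (7/2 - 3*(-5)²) = 3 + (7/2 - 3*25) = 3 + (7/2 - 75) = 3 - 143/2 = -137/2)
(k(0)*L)*a = -137/2*(-42)*(-13/4) = 2877*(-13/4) = -37401/4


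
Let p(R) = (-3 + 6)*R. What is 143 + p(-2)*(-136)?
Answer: 959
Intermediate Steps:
p(R) = 3*R
143 + p(-2)*(-136) = 143 + (3*(-2))*(-136) = 143 - 6*(-136) = 143 + 816 = 959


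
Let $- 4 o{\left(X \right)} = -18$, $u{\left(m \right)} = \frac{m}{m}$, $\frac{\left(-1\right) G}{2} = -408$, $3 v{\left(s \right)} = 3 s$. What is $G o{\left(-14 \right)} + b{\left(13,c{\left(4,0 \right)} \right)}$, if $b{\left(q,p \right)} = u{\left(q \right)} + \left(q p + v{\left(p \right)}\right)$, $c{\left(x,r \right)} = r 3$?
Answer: $3673$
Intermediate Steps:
$v{\left(s \right)} = s$ ($v{\left(s \right)} = \frac{3 s}{3} = s$)
$c{\left(x,r \right)} = 3 r$
$G = 816$ ($G = \left(-2\right) \left(-408\right) = 816$)
$u{\left(m \right)} = 1$
$o{\left(X \right)} = \frac{9}{2}$ ($o{\left(X \right)} = \left(- \frac{1}{4}\right) \left(-18\right) = \frac{9}{2}$)
$b{\left(q,p \right)} = 1 + p + p q$ ($b{\left(q,p \right)} = 1 + \left(q p + p\right) = 1 + \left(p q + p\right) = 1 + \left(p + p q\right) = 1 + p + p q$)
$G o{\left(-14 \right)} + b{\left(13,c{\left(4,0 \right)} \right)} = 816 \cdot \frac{9}{2} + \left(1 + 3 \cdot 0 + 3 \cdot 0 \cdot 13\right) = 3672 + \left(1 + 0 + 0 \cdot 13\right) = 3672 + \left(1 + 0 + 0\right) = 3672 + 1 = 3673$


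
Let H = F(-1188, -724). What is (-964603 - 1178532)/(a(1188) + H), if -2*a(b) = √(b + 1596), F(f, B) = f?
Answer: 212170365/117554 - 2143135*√174/705324 ≈ 1764.8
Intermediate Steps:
H = -1188
a(b) = -√(1596 + b)/2 (a(b) = -√(b + 1596)/2 = -√(1596 + b)/2)
(-964603 - 1178532)/(a(1188) + H) = (-964603 - 1178532)/(-√(1596 + 1188)/2 - 1188) = -2143135/(-2*√174 - 1188) = -2143135/(-1188 - 2*√174)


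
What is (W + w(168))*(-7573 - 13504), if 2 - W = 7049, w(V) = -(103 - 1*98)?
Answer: 148635004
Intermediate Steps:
w(V) = -5 (w(V) = -(103 - 98) = -1*5 = -5)
W = -7047 (W = 2 - 1*7049 = 2 - 7049 = -7047)
(W + w(168))*(-7573 - 13504) = (-7047 - 5)*(-7573 - 13504) = -7052*(-21077) = 148635004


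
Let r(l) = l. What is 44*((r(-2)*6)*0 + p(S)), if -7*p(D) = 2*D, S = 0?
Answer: 0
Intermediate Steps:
p(D) = -2*D/7
44*((r(-2)*6)*0 + p(S)) = 44*(-2*6*0 - 2/7*0) = 44*(-12*0 + 0) = 44*(0 + 0) = 44*0 = 0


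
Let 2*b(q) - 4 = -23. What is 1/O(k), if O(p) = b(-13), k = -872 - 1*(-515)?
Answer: -2/19 ≈ -0.10526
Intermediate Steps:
b(q) = -19/2 (b(q) = 2 + (½)*(-23) = 2 - 23/2 = -19/2)
k = -357 (k = -872 + 515 = -357)
O(p) = -19/2
1/O(k) = 1/(-19/2) = -2/19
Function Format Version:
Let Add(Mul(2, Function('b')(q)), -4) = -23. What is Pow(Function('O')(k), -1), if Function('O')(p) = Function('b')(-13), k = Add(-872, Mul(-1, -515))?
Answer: Rational(-2, 19) ≈ -0.10526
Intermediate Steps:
Function('b')(q) = Rational(-19, 2) (Function('b')(q) = Add(2, Mul(Rational(1, 2), -23)) = Add(2, Rational(-23, 2)) = Rational(-19, 2))
k = -357 (k = Add(-872, 515) = -357)
Function('O')(p) = Rational(-19, 2)
Pow(Function('O')(k), -1) = Pow(Rational(-19, 2), -1) = Rational(-2, 19)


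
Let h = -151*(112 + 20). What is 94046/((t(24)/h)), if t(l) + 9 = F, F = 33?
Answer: -78105203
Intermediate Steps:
t(l) = 24 (t(l) = -9 + 33 = 24)
h = -19932 (h = -151*132 = -19932)
94046/((t(24)/h)) = 94046/((24/(-19932))) = 94046/((24*(-1/19932))) = 94046/(-2/1661) = 94046*(-1661/2) = -78105203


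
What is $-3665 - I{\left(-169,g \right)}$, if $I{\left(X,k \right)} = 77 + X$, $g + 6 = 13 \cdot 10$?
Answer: $-3573$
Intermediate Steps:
$g = 124$ ($g = -6 + 13 \cdot 10 = -6 + 130 = 124$)
$-3665 - I{\left(-169,g \right)} = -3665 - \left(77 - 169\right) = -3665 - -92 = -3665 + 92 = -3573$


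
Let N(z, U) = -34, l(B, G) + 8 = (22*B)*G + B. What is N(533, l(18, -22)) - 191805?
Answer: -191839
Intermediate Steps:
l(B, G) = -8 + B + 22*B*G (l(B, G) = -8 + ((22*B)*G + B) = -8 + (22*B*G + B) = -8 + (B + 22*B*G) = -8 + B + 22*B*G)
N(533, l(18, -22)) - 191805 = -34 - 191805 = -191839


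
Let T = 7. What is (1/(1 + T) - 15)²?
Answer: 14161/64 ≈ 221.27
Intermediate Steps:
(1/(1 + T) - 15)² = (1/(1 + 7) - 15)² = (1/8 - 15)² = (⅛ - 15)² = (-119/8)² = 14161/64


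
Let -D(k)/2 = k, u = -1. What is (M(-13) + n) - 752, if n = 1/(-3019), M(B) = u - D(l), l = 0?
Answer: -2273308/3019 ≈ -753.00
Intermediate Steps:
D(k) = -2*k
M(B) = -1 (M(B) = -1 - (-2)*0 = -1 - 1*0 = -1 + 0 = -1)
n = -1/3019 ≈ -0.00033124
(M(-13) + n) - 752 = (-1 - 1/3019) - 752 = -3020/3019 - 752 = -2273308/3019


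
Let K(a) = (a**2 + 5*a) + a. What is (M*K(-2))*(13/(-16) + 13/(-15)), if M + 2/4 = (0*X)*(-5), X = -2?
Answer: -403/60 ≈ -6.7167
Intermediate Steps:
K(a) = a**2 + 6*a
M = -1/2 (M = -1/2 + (0*(-2))*(-5) = -1/2 + 0*(-5) = -1/2 + 0 = -1/2 ≈ -0.50000)
(M*K(-2))*(13/(-16) + 13/(-15)) = (-(-1)*(6 - 2))*(13/(-16) + 13/(-15)) = (-(-1)*4)*(13*(-1/16) + 13*(-1/15)) = (-1/2*(-8))*(-13/16 - 13/15) = 4*(-403/240) = -403/60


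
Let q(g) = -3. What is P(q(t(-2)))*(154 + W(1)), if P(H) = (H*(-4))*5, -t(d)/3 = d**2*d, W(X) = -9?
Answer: 8700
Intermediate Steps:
t(d) = -3*d**3 (t(d) = -3*d**2*d = -3*d**3)
P(H) = -20*H (P(H) = -4*H*5 = -20*H)
P(q(t(-2)))*(154 + W(1)) = (-20*(-3))*(154 - 9) = 60*145 = 8700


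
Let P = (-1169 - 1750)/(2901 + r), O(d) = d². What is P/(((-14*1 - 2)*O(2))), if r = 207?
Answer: 139/9472 ≈ 0.014675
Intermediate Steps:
P = -139/148 (P = (-1169 - 1750)/(2901 + 207) = -2919/3108 = -2919*1/3108 = -139/148 ≈ -0.93919)
P/(((-14*1 - 2)*O(2))) = -139*1/(4*(-14*1 - 2))/148 = -139*1/(4*(-14 - 2))/148 = -139/(148*((-16*4))) = -139/148/(-64) = -139/148*(-1/64) = 139/9472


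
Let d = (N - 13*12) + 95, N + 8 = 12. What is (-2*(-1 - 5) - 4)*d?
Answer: -456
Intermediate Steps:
N = 4 (N = -8 + 12 = 4)
d = -57 (d = (4 - 13*12) + 95 = (4 - 156) + 95 = -152 + 95 = -57)
(-2*(-1 - 5) - 4)*d = (-2*(-1 - 5) - 4)*(-57) = (-2*(-6) - 4)*(-57) = (12 - 4)*(-57) = 8*(-57) = -456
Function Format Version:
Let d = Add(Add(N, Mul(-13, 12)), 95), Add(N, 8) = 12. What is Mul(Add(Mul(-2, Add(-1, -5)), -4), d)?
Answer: -456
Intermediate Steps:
N = 4 (N = Add(-8, 12) = 4)
d = -57 (d = Add(Add(4, Mul(-13, 12)), 95) = Add(Add(4, -156), 95) = Add(-152, 95) = -57)
Mul(Add(Mul(-2, Add(-1, -5)), -4), d) = Mul(Add(Mul(-2, Add(-1, -5)), -4), -57) = Mul(Add(Mul(-2, -6), -4), -57) = Mul(Add(12, -4), -57) = Mul(8, -57) = -456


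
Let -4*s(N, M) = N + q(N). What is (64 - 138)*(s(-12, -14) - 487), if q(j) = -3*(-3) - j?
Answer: 72409/2 ≈ 36205.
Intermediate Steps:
q(j) = 9 - j
s(N, M) = -9/4 (s(N, M) = -(N + (9 - N))/4 = -1/4*9 = -9/4)
(64 - 138)*(s(-12, -14) - 487) = (64 - 138)*(-9/4 - 487) = -74*(-1957/4) = 72409/2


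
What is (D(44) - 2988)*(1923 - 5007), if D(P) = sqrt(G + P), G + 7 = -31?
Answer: 9214992 - 3084*sqrt(6) ≈ 9.2074e+6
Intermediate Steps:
G = -38 (G = -7 - 31 = -38)
D(P) = sqrt(-38 + P)
(D(44) - 2988)*(1923 - 5007) = (sqrt(-38 + 44) - 2988)*(1923 - 5007) = (sqrt(6) - 2988)*(-3084) = (-2988 + sqrt(6))*(-3084) = 9214992 - 3084*sqrt(6)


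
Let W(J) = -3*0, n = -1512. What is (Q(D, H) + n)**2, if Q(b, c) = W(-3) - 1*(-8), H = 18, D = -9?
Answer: 2262016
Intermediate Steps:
W(J) = 0
Q(b, c) = 8 (Q(b, c) = 0 - 1*(-8) = 0 + 8 = 8)
(Q(D, H) + n)**2 = (8 - 1512)**2 = (-1504)**2 = 2262016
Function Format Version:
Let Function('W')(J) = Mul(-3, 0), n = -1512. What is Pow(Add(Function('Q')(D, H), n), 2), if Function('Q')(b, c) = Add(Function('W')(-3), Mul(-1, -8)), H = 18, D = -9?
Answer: 2262016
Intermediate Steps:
Function('W')(J) = 0
Function('Q')(b, c) = 8 (Function('Q')(b, c) = Add(0, Mul(-1, -8)) = Add(0, 8) = 8)
Pow(Add(Function('Q')(D, H), n), 2) = Pow(Add(8, -1512), 2) = Pow(-1504, 2) = 2262016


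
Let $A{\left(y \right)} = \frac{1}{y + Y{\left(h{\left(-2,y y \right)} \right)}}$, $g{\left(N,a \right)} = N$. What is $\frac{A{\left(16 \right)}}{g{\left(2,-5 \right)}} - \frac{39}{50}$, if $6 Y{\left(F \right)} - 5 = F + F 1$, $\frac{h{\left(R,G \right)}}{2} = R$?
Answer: $- \frac{1159}{1550} \approx -0.74774$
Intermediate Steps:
$h{\left(R,G \right)} = 2 R$
$Y{\left(F \right)} = \frac{5}{6} + \frac{F}{3}$ ($Y{\left(F \right)} = \frac{5}{6} + \frac{F + F 1}{6} = \frac{5}{6} + \frac{F + F}{6} = \frac{5}{6} + \frac{2 F}{6} = \frac{5}{6} + \frac{F}{3}$)
$A{\left(y \right)} = \frac{1}{- \frac{1}{2} + y}$ ($A{\left(y \right)} = \frac{1}{y + \left(\frac{5}{6} + \frac{2 \left(-2\right)}{3}\right)} = \frac{1}{y + \left(\frac{5}{6} + \frac{1}{3} \left(-4\right)\right)} = \frac{1}{y + \left(\frac{5}{6} - \frac{4}{3}\right)} = \frac{1}{y - \frac{1}{2}} = \frac{1}{- \frac{1}{2} + y}$)
$\frac{A{\left(16 \right)}}{g{\left(2,-5 \right)}} - \frac{39}{50} = \frac{2 \frac{1}{-1 + 2 \cdot 16}}{2} - \frac{39}{50} = \frac{2}{-1 + 32} \cdot \frac{1}{2} - \frac{39}{50} = \frac{2}{31} \cdot \frac{1}{2} - \frac{39}{50} = \frac{1}{31} - \frac{39}{50} = - \frac{1159}{1550}$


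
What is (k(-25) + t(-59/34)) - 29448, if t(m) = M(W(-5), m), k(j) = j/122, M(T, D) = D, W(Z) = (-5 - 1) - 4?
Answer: -30539588/1037 ≈ -29450.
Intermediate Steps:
W(Z) = -10 (W(Z) = -6 - 4 = -10)
k(j) = j/122 (k(j) = j*(1/122) = j/122)
t(m) = m
(k(-25) + t(-59/34)) - 29448 = ((1/122)*(-25) - 59/34) - 29448 = (-25/122 - 59*1/34) - 29448 = (-25/122 - 59/34) - 29448 = -2012/1037 - 29448 = -30539588/1037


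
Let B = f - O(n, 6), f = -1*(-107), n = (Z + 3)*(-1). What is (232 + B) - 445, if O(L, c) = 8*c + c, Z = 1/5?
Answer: -160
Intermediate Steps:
Z = ⅕ ≈ 0.20000
n = -16/5 (n = (⅕ + 3)*(-1) = (16/5)*(-1) = -16/5 ≈ -3.2000)
O(L, c) = 9*c
f = 107
B = 53 (B = 107 - 9*6 = 107 - 1*54 = 107 - 54 = 53)
(232 + B) - 445 = (232 + 53) - 445 = 285 - 445 = -160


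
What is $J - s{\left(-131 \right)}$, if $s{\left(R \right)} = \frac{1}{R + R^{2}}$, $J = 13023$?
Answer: $\frac{221781689}{17030} \approx 13023.0$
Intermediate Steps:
$J - s{\left(-131 \right)} = 13023 - \frac{1}{\left(-131\right) \left(1 - 131\right)} = 13023 - - \frac{1}{131 \left(-130\right)} = 13023 - \left(- \frac{1}{131}\right) \left(- \frac{1}{130}\right) = 13023 - \frac{1}{17030} = \frac{221781689}{17030}$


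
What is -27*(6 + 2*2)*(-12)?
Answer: 3240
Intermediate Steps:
-27*(6 + 2*2)*(-12) = -27*(6 + 4)*(-12) = -27*10*(-12) = -270*(-12) = 3240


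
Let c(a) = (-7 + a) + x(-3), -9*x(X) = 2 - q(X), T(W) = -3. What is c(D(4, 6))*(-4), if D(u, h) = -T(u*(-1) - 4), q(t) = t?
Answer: 164/9 ≈ 18.222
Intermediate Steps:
x(X) = -2/9 + X/9 (x(X) = -(2 - X)/9 = -2/9 + X/9)
D(u, h) = 3 (D(u, h) = -1*(-3) = 3)
c(a) = -68/9 + a (c(a) = (-7 + a) + (-2/9 + (1/9)*(-3)) = (-7 + a) + (-2/9 - 1/3) = (-7 + a) - 5/9 = -68/9 + a)
c(D(4, 6))*(-4) = (-68/9 + 3)*(-4) = -41/9*(-4) = 164/9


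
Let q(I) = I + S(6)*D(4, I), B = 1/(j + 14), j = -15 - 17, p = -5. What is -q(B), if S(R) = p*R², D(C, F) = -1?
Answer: -3239/18 ≈ -179.94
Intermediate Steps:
j = -32
B = -1/18 (B = 1/(-32 + 14) = 1/(-18) = -1/18 ≈ -0.055556)
S(R) = -5*R²
q(I) = 180 + I (q(I) = I - 5*6²*(-1) = I - 5*36*(-1) = I - 180*(-1) = I + 180 = 180 + I)
-q(B) = -(180 - 1/18) = -1*3239/18 = -3239/18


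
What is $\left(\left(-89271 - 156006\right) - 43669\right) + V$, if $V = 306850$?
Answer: $17904$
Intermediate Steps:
$\left(\left(-89271 - 156006\right) - 43669\right) + V = \left(\left(-89271 - 156006\right) - 43669\right) + 306850 = \left(-245277 - 43669\right) + 306850 = -288946 + 306850 = 17904$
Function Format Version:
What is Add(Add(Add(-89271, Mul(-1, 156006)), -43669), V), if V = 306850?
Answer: 17904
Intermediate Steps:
Add(Add(Add(-89271, Mul(-1, 156006)), -43669), V) = Add(Add(Add(-89271, Mul(-1, 156006)), -43669), 306850) = Add(Add(Add(-89271, -156006), -43669), 306850) = Add(Add(-245277, -43669), 306850) = Add(-288946, 306850) = 17904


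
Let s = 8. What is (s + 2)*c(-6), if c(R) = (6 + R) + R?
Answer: -60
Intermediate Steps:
c(R) = 6 + 2*R
(s + 2)*c(-6) = (8 + 2)*(6 + 2*(-6)) = 10*(6 - 12) = 10*(-6) = -60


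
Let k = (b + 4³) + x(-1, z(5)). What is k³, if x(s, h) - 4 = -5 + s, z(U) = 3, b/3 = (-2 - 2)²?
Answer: 1331000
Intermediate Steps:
b = 48 (b = 3*(-2 - 2)² = 3*(-4)² = 3*16 = 48)
x(s, h) = -1 + s (x(s, h) = 4 + (-5 + s) = -1 + s)
k = 110 (k = (48 + 4³) + (-1 - 1) = (48 + 64) - 2 = 112 - 2 = 110)
k³ = 110³ = 1331000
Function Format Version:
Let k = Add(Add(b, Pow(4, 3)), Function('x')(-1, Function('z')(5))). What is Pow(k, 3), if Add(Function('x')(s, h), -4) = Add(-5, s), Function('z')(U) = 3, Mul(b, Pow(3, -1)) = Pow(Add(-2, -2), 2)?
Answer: 1331000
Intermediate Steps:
b = 48 (b = Mul(3, Pow(Add(-2, -2), 2)) = Mul(3, Pow(-4, 2)) = Mul(3, 16) = 48)
Function('x')(s, h) = Add(-1, s) (Function('x')(s, h) = Add(4, Add(-5, s)) = Add(-1, s))
k = 110 (k = Add(Add(48, Pow(4, 3)), Add(-1, -1)) = Add(Add(48, 64), -2) = Add(112, -2) = 110)
Pow(k, 3) = Pow(110, 3) = 1331000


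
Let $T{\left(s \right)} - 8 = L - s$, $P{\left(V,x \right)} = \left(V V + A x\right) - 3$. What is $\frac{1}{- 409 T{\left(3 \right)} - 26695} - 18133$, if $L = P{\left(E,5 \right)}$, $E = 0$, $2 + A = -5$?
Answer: $- \frac{239319335}{13198} \approx -18133.0$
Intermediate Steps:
$A = -7$ ($A = -2 - 5 = -7$)
$P{\left(V,x \right)} = -3 + V^{2} - 7 x$ ($P{\left(V,x \right)} = \left(V V - 7 x\right) - 3 = \left(V^{2} - 7 x\right) - 3 = -3 + V^{2} - 7 x$)
$L = -38$ ($L = -3 + 0^{2} - 35 = -3 + 0 - 35 = -38$)
$T{\left(s \right)} = -30 - s$ ($T{\left(s \right)} = 8 - \left(38 + s\right) = -30 - s$)
$\frac{1}{- 409 T{\left(3 \right)} - 26695} - 18133 = \frac{1}{- 409 \left(-30 - 3\right) - 26695} - 18133 = \frac{1}{\left(-409\right) \left(-33\right) - 26695} - 18133 = \frac{1}{13497 - 26695} - 18133 = \frac{1}{-13198} - 18133 = - \frac{1}{13198} - 18133 = - \frac{239319335}{13198}$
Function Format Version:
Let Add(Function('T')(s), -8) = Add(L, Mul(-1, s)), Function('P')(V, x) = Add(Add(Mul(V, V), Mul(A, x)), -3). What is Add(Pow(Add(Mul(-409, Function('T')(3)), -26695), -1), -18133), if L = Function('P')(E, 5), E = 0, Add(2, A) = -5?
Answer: Rational(-239319335, 13198) ≈ -18133.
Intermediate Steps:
A = -7 (A = Add(-2, -5) = -7)
Function('P')(V, x) = Add(-3, Pow(V, 2), Mul(-7, x)) (Function('P')(V, x) = Add(Add(Mul(V, V), Mul(-7, x)), -3) = Add(Add(Pow(V, 2), Mul(-7, x)), -3) = Add(-3, Pow(V, 2), Mul(-7, x)))
L = -38 (L = Add(-3, Pow(0, 2), Mul(-7, 5)) = Add(-3, 0, -35) = -38)
Function('T')(s) = Add(-30, Mul(-1, s)) (Function('T')(s) = Add(8, Add(-38, Mul(-1, s))) = Add(-30, Mul(-1, s)))
Add(Pow(Add(Mul(-409, Function('T')(3)), -26695), -1), -18133) = Add(Pow(Add(Mul(-409, Add(-30, Mul(-1, 3))), -26695), -1), -18133) = Add(Pow(Add(Mul(-409, Add(-30, -3)), -26695), -1), -18133) = Add(Pow(Add(Mul(-409, -33), -26695), -1), -18133) = Add(Pow(Add(13497, -26695), -1), -18133) = Add(Pow(-13198, -1), -18133) = Add(Rational(-1, 13198), -18133) = Rational(-239319335, 13198)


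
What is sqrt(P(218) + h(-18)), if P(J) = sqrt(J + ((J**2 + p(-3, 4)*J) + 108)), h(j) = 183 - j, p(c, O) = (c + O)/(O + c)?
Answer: sqrt(201 + 2*sqrt(12017)) ≈ 20.500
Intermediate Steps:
p(c, O) = 1 (p(c, O) = (O + c)/(O + c) = 1)
P(J) = sqrt(108 + J**2 + 2*J) (P(J) = sqrt(J + ((J**2 + 1*J) + 108)) = sqrt(J + ((J**2 + J) + 108)) = sqrt(J + ((J + J**2) + 108)) = sqrt(J + (108 + J + J**2)) = sqrt(108 + J**2 + 2*J))
sqrt(P(218) + h(-18)) = sqrt(sqrt(108 + 218**2 + 2*218) + (183 - 1*(-18))) = sqrt(sqrt(108 + 47524 + 436) + (183 + 18)) = sqrt(sqrt(48068) + 201) = sqrt(2*sqrt(12017) + 201) = sqrt(201 + 2*sqrt(12017))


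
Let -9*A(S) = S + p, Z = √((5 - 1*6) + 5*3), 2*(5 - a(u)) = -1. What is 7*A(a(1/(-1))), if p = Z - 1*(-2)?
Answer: -35/6 - 7*√14/9 ≈ -8.7435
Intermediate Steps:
a(u) = 11/2 (a(u) = 5 - ½*(-1) = 5 + ½ = 11/2)
Z = √14 (Z = √((5 - 6) + 15) = √(-1 + 15) = √14 ≈ 3.7417)
p = 2 + √14 (p = √14 - 1*(-2) = √14 + 2 = 2 + √14 ≈ 5.7417)
A(S) = -2/9 - S/9 - √14/9 (A(S) = -(S + (2 + √14))/9 = -(2 + S + √14)/9 = -2/9 - S/9 - √14/9)
7*A(a(1/(-1))) = 7*(-2/9 - ⅑*11/2 - √14/9) = 7*(-2/9 - 11/18 - √14/9) = 7*(-⅚ - √14/9) = -35/6 - 7*√14/9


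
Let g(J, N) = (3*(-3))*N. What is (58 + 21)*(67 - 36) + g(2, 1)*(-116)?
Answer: 3493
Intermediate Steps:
g(J, N) = -9*N
(58 + 21)*(67 - 36) + g(2, 1)*(-116) = (58 + 21)*(67 - 36) - 9*1*(-116) = 79*31 - 9*(-116) = 2449 + 1044 = 3493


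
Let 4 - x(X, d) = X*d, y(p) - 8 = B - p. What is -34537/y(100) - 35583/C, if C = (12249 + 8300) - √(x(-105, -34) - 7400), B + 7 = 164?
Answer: -14631548418434/27447703855 - 35583*I*√10966/422272367 ≈ -533.07 - 0.0088242*I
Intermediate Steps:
B = 157 (B = -7 + 164 = 157)
y(p) = 165 - p (y(p) = 8 + (157 - p) = 165 - p)
x(X, d) = 4 - X*d
C = 20549 - I*√10966 (C = (12249 + 8300) - √((4 - 1*(-105)*(-34)) - 7400) = 20549 - √((4 - 3570) - 7400) = 20549 - √(-3566 - 7400) = 20549 - √(-10966) = 20549 - I*√10966 ≈ 20549.0 - 104.72*I)
-34537/y(100) - 35583/C = -34537/(165 - 1*100) - 35583/(20549 - I*√10966) = -34537/(165 - 100) - 35583/(20549 - I*√10966) = -34537/65 - 35583/(20549 - I*√10966)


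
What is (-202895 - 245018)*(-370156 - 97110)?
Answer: 209294515858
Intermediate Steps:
(-202895 - 245018)*(-370156 - 97110) = -447913*(-467266) = 209294515858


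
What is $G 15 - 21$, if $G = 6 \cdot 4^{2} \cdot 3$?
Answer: $4299$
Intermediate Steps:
$G = 288$ ($G = 6 \cdot 16 \cdot 3 = 96 \cdot 3 = 288$)
$G 15 - 21 = 288 \cdot 15 - 21 = 4320 - 21 = 4299$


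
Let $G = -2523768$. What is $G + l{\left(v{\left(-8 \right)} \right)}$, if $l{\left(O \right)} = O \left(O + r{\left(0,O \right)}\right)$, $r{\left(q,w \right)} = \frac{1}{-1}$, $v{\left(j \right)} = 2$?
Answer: $-2523766$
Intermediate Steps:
$r{\left(q,w \right)} = -1$
$l{\left(O \right)} = O \left(-1 + O\right)$ ($l{\left(O \right)} = O \left(O - 1\right) = O \left(-1 + O\right)$)
$G + l{\left(v{\left(-8 \right)} \right)} = -2523768 + 2 \left(-1 + 2\right) = -2523768 + 2 \cdot 1 = -2523768 + 2 = -2523766$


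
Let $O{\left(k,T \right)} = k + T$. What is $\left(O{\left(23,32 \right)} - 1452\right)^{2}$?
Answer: $1951609$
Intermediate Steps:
$O{\left(k,T \right)} = T + k$
$\left(O{\left(23,32 \right)} - 1452\right)^{2} = \left(\left(32 + 23\right) - 1452\right)^{2} = \left(55 - 1452\right)^{2} = \left(-1397\right)^{2} = 1951609$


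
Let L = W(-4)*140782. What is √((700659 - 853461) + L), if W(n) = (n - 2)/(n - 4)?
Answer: I*√188862/2 ≈ 217.29*I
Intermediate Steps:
W(n) = (-2 + n)/(-4 + n)
L = 211173/2 (L = ((-2 - 4)/(-4 - 4))*140782 = (-6/(-8))*140782 = -⅛*(-6)*140782 = (¾)*140782 = 211173/2 ≈ 1.0559e+5)
√((700659 - 853461) + L) = √((700659 - 853461) + 211173/2) = √(-152802 + 211173/2) = √(-94431/2) = I*√188862/2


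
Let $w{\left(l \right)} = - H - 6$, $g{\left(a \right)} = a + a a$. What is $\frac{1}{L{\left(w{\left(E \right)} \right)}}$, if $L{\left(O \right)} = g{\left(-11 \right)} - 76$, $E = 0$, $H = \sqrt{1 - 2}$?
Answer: $\frac{1}{34} \approx 0.029412$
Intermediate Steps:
$H = i$ ($H = \sqrt{-1} = i \approx 1.0 i$)
$g{\left(a \right)} = a + a^{2}$
$w{\left(l \right)} = -6 - i$ ($w{\left(l \right)} = - i - 6 = -6 - i$)
$L{\left(O \right)} = 34$ ($L{\left(O \right)} = - 11 \left(1 - 11\right) - 76 = \left(-11\right) \left(-10\right) - 76 = 110 - 76 = 34$)
$\frac{1}{L{\left(w{\left(E \right)} \right)}} = \frac{1}{34}$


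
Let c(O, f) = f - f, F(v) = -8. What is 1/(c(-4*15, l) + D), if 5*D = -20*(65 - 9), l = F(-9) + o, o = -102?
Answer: -1/224 ≈ -0.0044643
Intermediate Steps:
l = -110 (l = -8 - 102 = -110)
c(O, f) = 0
D = -224 (D = (-20*(65 - 9))/5 = (-20*56)/5 = (1/5)*(-1120) = -224)
1/(c(-4*15, l) + D) = 1/(0 - 224) = 1/(-224) = -1/224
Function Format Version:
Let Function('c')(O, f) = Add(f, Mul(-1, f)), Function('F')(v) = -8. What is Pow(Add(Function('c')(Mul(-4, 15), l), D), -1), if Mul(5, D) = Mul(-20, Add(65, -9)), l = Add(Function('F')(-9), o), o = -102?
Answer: Rational(-1, 224) ≈ -0.0044643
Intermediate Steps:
l = -110 (l = Add(-8, -102) = -110)
Function('c')(O, f) = 0
D = -224 (D = Mul(Rational(1, 5), Mul(-20, Add(65, -9))) = Mul(Rational(1, 5), Mul(-20, 56)) = Mul(Rational(1, 5), -1120) = -224)
Pow(Add(Function('c')(Mul(-4, 15), l), D), -1) = Pow(Add(0, -224), -1) = Pow(-224, -1) = Rational(-1, 224)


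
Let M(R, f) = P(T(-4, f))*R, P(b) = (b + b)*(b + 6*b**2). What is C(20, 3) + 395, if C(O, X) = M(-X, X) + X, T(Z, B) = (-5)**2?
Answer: -565852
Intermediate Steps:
T(Z, B) = 25
P(b) = 2*b*(b + 6*b**2) (P(b) = (2*b)*(b + 6*b**2) = 2*b*(b + 6*b**2))
M(R, f) = 188750*R (M(R, f) = (25**2*(2 + 12*25))*R = (625*(2 + 300))*R = (625*302)*R = 188750*R)
C(O, X) = -188749*X (C(O, X) = 188750*(-X) + X = -188750*X + X = -188749*X)
C(20, 3) + 395 = -188749*3 + 395 = -566247 + 395 = -565852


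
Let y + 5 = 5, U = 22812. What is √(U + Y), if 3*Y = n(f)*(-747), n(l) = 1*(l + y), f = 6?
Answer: √21318 ≈ 146.01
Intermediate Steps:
y = 0 (y = -5 + 5 = 0)
n(l) = l (n(l) = 1*(l + 0) = 1*l = l)
Y = -1494 (Y = (6*(-747))/3 = (⅓)*(-4482) = -1494)
√(U + Y) = √(22812 - 1494) = √21318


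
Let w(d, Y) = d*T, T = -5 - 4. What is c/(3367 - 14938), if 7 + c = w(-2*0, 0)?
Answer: 1/1653 ≈ 0.00060496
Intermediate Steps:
T = -9
w(d, Y) = -9*d (w(d, Y) = d*(-9) = -9*d)
c = -7 (c = -7 - (-18)*0 = -7 - 9*0 = -7 + 0 = -7)
c/(3367 - 14938) = -7/(3367 - 14938) = -7/(-11571) = -7*(-1/11571) = 1/1653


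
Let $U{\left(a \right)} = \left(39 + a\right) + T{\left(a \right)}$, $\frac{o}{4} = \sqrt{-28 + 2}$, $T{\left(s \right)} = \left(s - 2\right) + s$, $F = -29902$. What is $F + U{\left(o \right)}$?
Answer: $-29865 + 12 i \sqrt{26} \approx -29865.0 + 61.188 i$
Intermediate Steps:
$T{\left(s \right)} = -2 + 2 s$ ($T{\left(s \right)} = \left(-2 + s\right) + s = -2 + 2 s$)
$o = 4 i \sqrt{26}$ ($o = 4 \sqrt{-28 + 2} = 4 \sqrt{-26} = 4 i \sqrt{26} \approx 20.396 i$)
$U{\left(a \right)} = 37 + 3 a$ ($U{\left(a \right)} = \left(39 + a\right) + \left(-2 + 2 a\right) = 37 + 3 a$)
$F + U{\left(o \right)} = -29902 + \left(37 + 3 \cdot 4 i \sqrt{26}\right) = -29902 + \left(37 + 12 i \sqrt{26}\right) = -29865 + 12 i \sqrt{26}$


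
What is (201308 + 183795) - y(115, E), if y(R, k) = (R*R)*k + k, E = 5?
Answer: 318973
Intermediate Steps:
y(R, k) = k + k*R**2 (y(R, k) = R**2*k + k = k*R**2 + k = k + k*R**2)
(201308 + 183795) - y(115, E) = (201308 + 183795) - 5*(1 + 115**2) = 385103 - 5*(1 + 13225) = 385103 - 5*13226 = 385103 - 1*66130 = 385103 - 66130 = 318973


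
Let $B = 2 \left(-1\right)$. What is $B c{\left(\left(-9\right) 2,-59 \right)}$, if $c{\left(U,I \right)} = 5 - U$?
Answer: $-46$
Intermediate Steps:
$B = -2$
$B c{\left(\left(-9\right) 2,-59 \right)} = - 2 \left(5 - \left(-9\right) 2\right) = - 2 \left(5 - -18\right) = - 2 \left(5 + 18\right) = \left(-2\right) 23 = -46$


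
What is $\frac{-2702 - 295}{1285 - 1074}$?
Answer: $- \frac{2997}{211} \approx -14.204$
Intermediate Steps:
$\frac{-2702 - 295}{1285 - 1074} = - \frac{2997}{1285 + \left(-2020 + 946\right)} = - \frac{2997}{1285 - 1074} = - \frac{2997}{211}$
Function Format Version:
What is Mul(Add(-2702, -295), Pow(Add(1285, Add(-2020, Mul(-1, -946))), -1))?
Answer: Rational(-2997, 211) ≈ -14.204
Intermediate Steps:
Mul(Add(-2702, -295), Pow(Add(1285, Add(-2020, Mul(-1, -946))), -1)) = Mul(-2997, Pow(Add(1285, Add(-2020, 946)), -1)) = Mul(-2997, Pow(Add(1285, -1074), -1)) = Mul(-2997, Pow(211, -1)) = Mul(-2997, Rational(1, 211)) = Rational(-2997, 211)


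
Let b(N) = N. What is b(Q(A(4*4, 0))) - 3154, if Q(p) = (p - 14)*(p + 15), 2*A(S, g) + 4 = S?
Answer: -3322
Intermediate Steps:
A(S, g) = -2 + S/2
Q(p) = (-14 + p)*(15 + p)
b(Q(A(4*4, 0))) - 3154 = (-210 + (-2 + (4*4)/2) + (-2 + (4*4)/2)²) - 3154 = (-210 + (-2 + (½)*16) + (-2 + (½)*16)²) - 3154 = (-210 + (-2 + 8) + (-2 + 8)²) - 3154 = (-210 + 6 + 6²) - 3154 = (-210 + 6 + 36) - 3154 = -168 - 3154 = -3322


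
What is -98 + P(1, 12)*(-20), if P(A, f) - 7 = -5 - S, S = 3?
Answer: -78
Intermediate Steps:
P(A, f) = -1 (P(A, f) = 7 + (-5 - 1*3) = 7 + (-5 - 3) = 7 - 8 = -1)
-98 + P(1, 12)*(-20) = -98 - 1*(-20) = -98 + 20 = -78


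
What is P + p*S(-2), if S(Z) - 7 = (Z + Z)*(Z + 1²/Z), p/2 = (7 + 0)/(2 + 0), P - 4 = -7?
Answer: 116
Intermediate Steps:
P = -3 (P = 4 - 7 = -3)
p = 7 (p = 2*((7 + 0)/(2 + 0)) = 2*(7/2) = 7)
S(Z) = 7 + 2*Z*(Z + 1/Z) (S(Z) = 7 + (Z + Z)*(Z + 1²/Z) = 7 + (2*Z)*(Z + 1/Z) = 7 + 2*Z*(Z + 1/Z))
P + p*S(-2) = -3 + 7*(9 + 2*(-2)²) = -3 + 7*(9 + 2*4) = -3 + 7*(9 + 8) = -3 + 7*17 = -3 + 119 = 116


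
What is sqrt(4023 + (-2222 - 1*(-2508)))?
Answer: sqrt(4309) ≈ 65.643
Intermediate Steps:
sqrt(4023 + (-2222 - 1*(-2508))) = sqrt(4023 + (-2222 + 2508)) = sqrt(4023 + 286) = sqrt(4309)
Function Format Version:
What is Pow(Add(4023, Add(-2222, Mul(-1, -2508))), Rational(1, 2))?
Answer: Pow(4309, Rational(1, 2)) ≈ 65.643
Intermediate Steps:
Pow(Add(4023, Add(-2222, Mul(-1, -2508))), Rational(1, 2)) = Pow(Add(4023, Add(-2222, 2508)), Rational(1, 2)) = Pow(Add(4023, 286), Rational(1, 2)) = Pow(4309, Rational(1, 2))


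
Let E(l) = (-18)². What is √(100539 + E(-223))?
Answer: 3*√11207 ≈ 317.59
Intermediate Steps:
E(l) = 324
√(100539 + E(-223)) = √(100539 + 324) = √100863 = 3*√11207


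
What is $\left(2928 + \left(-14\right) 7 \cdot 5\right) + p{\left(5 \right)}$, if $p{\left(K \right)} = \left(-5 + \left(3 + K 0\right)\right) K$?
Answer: $2428$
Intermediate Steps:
$p{\left(K \right)} = - 2 K$ ($p{\left(K \right)} = \left(-5 + \left(3 + 0\right)\right) K = \left(-5 + 3\right) K = - 2 K$)
$\left(2928 + \left(-14\right) 7 \cdot 5\right) + p{\left(5 \right)} = \left(2928 + \left(-14\right) 7 \cdot 5\right) - 10 = \left(2928 - 490\right) - 10 = 2438 - 10 = 2428$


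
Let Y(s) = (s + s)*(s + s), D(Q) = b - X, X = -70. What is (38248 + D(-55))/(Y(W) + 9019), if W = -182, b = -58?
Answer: 7652/28303 ≈ 0.27036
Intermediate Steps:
D(Q) = 12 (D(Q) = -58 - 1*(-70) = -58 + 70 = 12)
Y(s) = 4*s**2 (Y(s) = (2*s)*(2*s) = 4*s**2)
(38248 + D(-55))/(Y(W) + 9019) = (38248 + 12)/(4*(-182)**2 + 9019) = 38260/(4*33124 + 9019) = 38260/(132496 + 9019) = 38260/141515 = 38260*(1/141515) = 7652/28303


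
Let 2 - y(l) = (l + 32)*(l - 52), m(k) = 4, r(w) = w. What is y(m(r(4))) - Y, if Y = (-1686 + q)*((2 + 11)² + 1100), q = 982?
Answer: 895106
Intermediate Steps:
y(l) = 2 - (-52 + l)*(32 + l) (y(l) = 2 - (l + 32)*(l - 52) = 2 - (32 + l)*(-52 + l) = 2 - (-52 + l)*(32 + l))
Y = -893376 (Y = (-1686 + 982)*((2 + 11)² + 1100) = -704*(13² + 1100) = -704*(169 + 1100) = -704*1269 = -893376)
y(m(r(4))) - Y = (1666 - 1*4² + 20*4) - 1*(-893376) = (1666 - 1*16 + 80) + 893376 = (1666 - 16 + 80) + 893376 = 1730 + 893376 = 895106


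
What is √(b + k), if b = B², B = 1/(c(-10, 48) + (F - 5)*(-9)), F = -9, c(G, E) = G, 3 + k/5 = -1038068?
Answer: 291*I*√824759/116 ≈ 2278.2*I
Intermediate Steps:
k = -5190355 (k = -15 + 5*(-1038068) = -15 - 5190340 = -5190355)
B = 1/116 (B = 1/(-10 + (-9 - 5)*(-9)) = 1/(-10 - 14*(-9)) = 1/(-10 + 126) = 1/116 ≈ 0.0086207)
b = 1/13456 (b = (1/116)² = 1/13456 ≈ 7.4316e-5)
√(b + k) = √(1/13456 - 5190355) = √(-69841416879/13456) = 291*I*√824759/116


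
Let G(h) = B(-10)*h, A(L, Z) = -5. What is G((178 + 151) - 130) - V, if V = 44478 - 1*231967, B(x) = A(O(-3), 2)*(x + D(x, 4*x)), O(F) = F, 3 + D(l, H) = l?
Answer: 210374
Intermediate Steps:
D(l, H) = -3 + l
B(x) = 15 - 10*x (B(x) = -5*(x + (-3 + x)) = -5*(-3 + 2*x) = 15 - 10*x)
G(h) = 115*h (G(h) = (15 - 10*(-10))*h = (15 + 100)*h = 115*h)
V = -187489 (V = 44478 - 231967 = -187489)
G((178 + 151) - 130) - V = 115*((178 + 151) - 130) - 1*(-187489) = 115*(329 - 130) + 187489 = 115*199 + 187489 = 22885 + 187489 = 210374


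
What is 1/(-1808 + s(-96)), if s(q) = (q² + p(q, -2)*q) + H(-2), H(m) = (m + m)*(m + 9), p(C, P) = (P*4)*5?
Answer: 1/11220 ≈ 8.9127e-5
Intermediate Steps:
p(C, P) = 20*P (p(C, P) = (4*P)*5 = 20*P)
H(m) = 2*m*(9 + m) (H(m) = (2*m)*(9 + m) = 2*m*(9 + m))
s(q) = -28 + q² - 40*q (s(q) = (q² + (20*(-2))*q) + 2*(-2)*(9 - 2) = (q² - 40*q) + 2*(-2)*7 = (q² - 40*q) - 28 = -28 + q² - 40*q)
1/(-1808 + s(-96)) = 1/(-1808 + (-28 + (-96)² - 40*(-96))) = 1/(-1808 + (-28 + 9216 + 3840)) = 1/(-1808 + 13028) = 1/11220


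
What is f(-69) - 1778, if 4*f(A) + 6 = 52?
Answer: -3533/2 ≈ -1766.5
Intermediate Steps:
f(A) = 23/2 (f(A) = -3/2 + (1/4)*52 = -3/2 + 13 = 23/2)
f(-69) - 1778 = 23/2 - 1778 = -3533/2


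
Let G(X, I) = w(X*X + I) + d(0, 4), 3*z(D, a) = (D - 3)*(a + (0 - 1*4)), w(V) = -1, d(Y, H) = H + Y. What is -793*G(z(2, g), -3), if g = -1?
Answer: -2379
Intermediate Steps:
z(D, a) = (-4 + a)*(-3 + D)/3 (z(D, a) = ((D - 3)*(a + (0 - 1*4)))/3 = ((-3 + D)*(a + (0 - 4)))/3 = ((-3 + D)*(a - 4))/3 = ((-3 + D)*(-4 + a))/3 = ((-4 + a)*(-3 + D))/3 = (-4 + a)*(-3 + D)/3)
G(X, I) = 3 (G(X, I) = -1 + (4 + 0) = -1 + 4 = 3)
-793*G(z(2, g), -3) = -793*3 = -2379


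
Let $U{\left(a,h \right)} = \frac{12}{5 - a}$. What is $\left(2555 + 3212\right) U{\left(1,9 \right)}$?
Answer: $17301$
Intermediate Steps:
$\left(2555 + 3212\right) U{\left(1,9 \right)} = \left(2555 + 3212\right) \left(- \frac{12}{-5 + 1}\right) = 5767 \left(- \frac{12}{-4}\right) = 5767 \left(\left(-12\right) \left(- \frac{1}{4}\right)\right) = 5767 \cdot 3 = 17301$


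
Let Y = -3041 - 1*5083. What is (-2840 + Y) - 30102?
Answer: -41066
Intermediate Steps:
Y = -8124 (Y = -3041 - 5083 = -8124)
(-2840 + Y) - 30102 = (-2840 - 8124) - 30102 = -10964 - 30102 = -41066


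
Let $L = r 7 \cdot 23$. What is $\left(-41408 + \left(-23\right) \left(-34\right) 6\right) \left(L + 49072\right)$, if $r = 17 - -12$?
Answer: $-1973154556$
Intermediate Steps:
$r = 29$ ($r = 17 + 12 = 29$)
$L = 4669$ ($L = 29 \cdot 7 \cdot 23 = 203 \cdot 23 = 4669$)
$\left(-41408 + \left(-23\right) \left(-34\right) 6\right) \left(L + 49072\right) = \left(-41408 + \left(-23\right) \left(-34\right) 6\right) \left(4669 + 49072\right) = \left(-41408 + 782 \cdot 6\right) 53741 = \left(-41408 + 4692\right) 53741 = \left(-36716\right) 53741 = -1973154556$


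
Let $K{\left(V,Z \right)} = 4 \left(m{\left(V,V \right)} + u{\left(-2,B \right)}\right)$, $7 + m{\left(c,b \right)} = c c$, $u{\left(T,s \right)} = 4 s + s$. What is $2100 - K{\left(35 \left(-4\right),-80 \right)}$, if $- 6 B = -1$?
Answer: $- \frac{228826}{3} \approx -76275.0$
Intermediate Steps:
$B = \frac{1}{6}$ ($B = \left(- \frac{1}{6}\right) \left(-1\right) = \frac{1}{6} \approx 0.16667$)
$u{\left(T,s \right)} = 5 s$
$m{\left(c,b \right)} = -7 + c^{2}$ ($m{\left(c,b \right)} = -7 + c c = -7 + c^{2}$)
$K{\left(V,Z \right)} = - \frac{74}{3} + 4 V^{2}$ ($K{\left(V,Z \right)} = 4 \left(\left(-7 + V^{2}\right) + 5 \cdot \frac{1}{6}\right) = 4 \left(\left(-7 + V^{2}\right) + \frac{5}{6}\right) = 4 \left(- \frac{37}{6} + V^{2}\right) = - \frac{74}{3} + 4 V^{2}$)
$2100 - K{\left(35 \left(-4\right),-80 \right)} = 2100 - \left(- \frac{74}{3} + 4 \left(35 \left(-4\right)\right)^{2}\right) = 2100 - \left(- \frac{74}{3} + 4 \left(-140\right)^{2}\right) = 2100 - \left(- \frac{74}{3} + 4 \cdot 19600\right) = 2100 - \left(- \frac{74}{3} + 78400\right) = 2100 - \frac{235126}{3} = - \frac{228826}{3}$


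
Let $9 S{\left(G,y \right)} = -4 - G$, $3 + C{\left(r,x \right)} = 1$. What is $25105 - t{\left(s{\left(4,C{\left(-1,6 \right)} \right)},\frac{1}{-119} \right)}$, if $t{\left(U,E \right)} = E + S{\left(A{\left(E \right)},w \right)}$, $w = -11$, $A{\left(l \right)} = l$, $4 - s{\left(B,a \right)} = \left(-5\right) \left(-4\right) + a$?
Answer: $\frac{26887939}{1071} \approx 25105.0$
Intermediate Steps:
$C{\left(r,x \right)} = -2$ ($C{\left(r,x \right)} = -3 + 1 = -2$)
$s{\left(B,a \right)} = -16 - a$ ($s{\left(B,a \right)} = 4 - \left(\left(-5\right) \left(-4\right) + a\right) = 4 - \left(20 + a\right) = -16 - a$)
$S{\left(G,y \right)} = - \frac{4}{9} - \frac{G}{9}$ ($S{\left(G,y \right)} = \frac{-4 - G}{9} = - \frac{4}{9} - \frac{G}{9}$)
$t{\left(U,E \right)} = - \frac{4}{9} + \frac{8 E}{9}$ ($t{\left(U,E \right)} = E - \left(\frac{4}{9} + \frac{E}{9}\right) = - \frac{4}{9} + \frac{8 E}{9}$)
$25105 - t{\left(s{\left(4,C{\left(-1,6 \right)} \right)},\frac{1}{-119} \right)} = 25105 - \left(- \frac{4}{9} + \frac{8}{9 \left(-119\right)}\right) = 25105 - \left(- \frac{4}{9} + \frac{8}{9} \left(- \frac{1}{119}\right)\right) = 25105 - \left(- \frac{4}{9} - \frac{8}{1071}\right) = 25105 - - \frac{484}{1071} = 25105 + \frac{484}{1071} = \frac{26887939}{1071}$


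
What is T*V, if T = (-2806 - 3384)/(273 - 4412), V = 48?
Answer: 297120/4139 ≈ 71.785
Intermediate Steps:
T = 6190/4139 (T = -6190/(-4139) = -6190*(-1/4139) = 6190/4139 ≈ 1.4955)
T*V = (6190/4139)*48 = 297120/4139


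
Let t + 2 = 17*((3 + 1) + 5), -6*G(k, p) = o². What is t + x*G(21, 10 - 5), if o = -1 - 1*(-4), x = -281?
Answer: 1145/2 ≈ 572.50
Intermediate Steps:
o = 3 (o = -1 + 4 = 3)
G(k, p) = -3/2 (G(k, p) = -⅙*3² = -⅙*9 = -3/2)
t = 151 (t = -2 + 17*((3 + 1) + 5) = -2 + 17*(4 + 5) = -2 + 17*9 = -2 + 153 = 151)
t + x*G(21, 10 - 5) = 151 - 281*(-3/2) = 151 + 843/2 = 1145/2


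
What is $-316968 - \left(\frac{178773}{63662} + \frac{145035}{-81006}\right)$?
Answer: $- \frac{136217540288697}{429750331} \approx -3.1697 \cdot 10^{5}$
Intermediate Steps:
$-316968 - \left(\frac{178773}{63662} + \frac{145035}{-81006}\right) = -316968 - \left(178773 \cdot \frac{1}{63662} + 145035 \left(- \frac{1}{81006}\right)\right) = -316968 - \left(\frac{178773}{63662} - \frac{48345}{27002}\right) = -316968 - \frac{437372289}{429750331} = - \frac{136217540288697}{429750331}$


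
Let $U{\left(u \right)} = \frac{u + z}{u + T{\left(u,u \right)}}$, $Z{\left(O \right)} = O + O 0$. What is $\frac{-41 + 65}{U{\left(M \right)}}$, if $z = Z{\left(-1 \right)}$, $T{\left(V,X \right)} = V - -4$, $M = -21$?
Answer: $\frac{456}{11} \approx 41.455$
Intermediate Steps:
$T{\left(V,X \right)} = 4 + V$ ($T{\left(V,X \right)} = V + 4 = 4 + V$)
$Z{\left(O \right)} = O$ ($Z{\left(O \right)} = O + 0 = O$)
$z = -1$
$U{\left(u \right)} = \frac{-1 + u}{4 + 2 u}$ ($U{\left(u \right)} = \frac{u - 1}{u + \left(4 + u\right)} = \frac{-1 + u}{4 + 2 u}$)
$\frac{-41 + 65}{U{\left(M \right)}} = \frac{-41 + 65}{\frac{1}{2} \frac{1}{2 - 21} \left(-1 - 21\right)} = \frac{24}{\frac{1}{2} \frac{1}{-19} \left(-22\right)} = \frac{24}{\frac{1}{2} \left(- \frac{1}{19}\right) \left(-22\right)} = \frac{24}{\frac{11}{19}} = 24 \cdot \frac{19}{11} = \frac{456}{11}$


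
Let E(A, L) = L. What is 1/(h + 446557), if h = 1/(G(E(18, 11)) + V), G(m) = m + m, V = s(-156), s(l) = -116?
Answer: 94/41976357 ≈ 2.2394e-6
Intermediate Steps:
V = -116
G(m) = 2*m
h = -1/94 (h = 1/(2*11 - 116) = 1/(22 - 116) = 1/(-94) = -1/94 ≈ -0.010638)
1/(h + 446557) = 1/(-1/94 + 446557) = 1/(41976357/94) = 94/41976357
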